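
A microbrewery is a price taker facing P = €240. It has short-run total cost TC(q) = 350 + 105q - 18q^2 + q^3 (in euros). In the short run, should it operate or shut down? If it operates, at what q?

Variable cost is VC = 105q - 18q^2 + q^3, so AVC = VC/q = 105 - 18q + q^2 and MC = dTC/dq = 105 - 36q + 3q^2.
AVC hits its minimum where MC = AVC, at q = 9, giving min AVC = 105 - 18·9 + 9^2 = €24.
P = €240 exceeds min AVC = €24, so the firm stays open.
Set P = MC: 240 = 105 - 36q + 3q^2 → -135 - 36q + 3q^2 = 0. The roots are q = -3 and q = 15; the profit-maximizing output is on the rising part of MC, so q* = 15.
Check: AVC at q = 15 is €60 ≤ P, so revenue covers variable cost.
Profit = P·q − TC = 240·15 − 1250 = €2350.

Produce at q = 15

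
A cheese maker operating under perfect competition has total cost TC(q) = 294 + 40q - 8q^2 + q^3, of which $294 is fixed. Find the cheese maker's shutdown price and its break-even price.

Shutdown price = $24; break-even price = $75

AVC = 40 - 8q + q^2; minimized at q = 4, giving min AVC = $24. That is the shutdown price.
ATC = 294/q + 40 - 8q + q^2. Setting dATC/dq = −294/q^2 − 8 + 2q = 0 gives q = 7 (since 2·7^3 − 8·7^2 = 294).
min ATC = 294/7 + 40 − 8·7 + 7^2 = $75. That is the break-even price.
Between these two prices the firm operates at a loss; above $75 it earns a profit.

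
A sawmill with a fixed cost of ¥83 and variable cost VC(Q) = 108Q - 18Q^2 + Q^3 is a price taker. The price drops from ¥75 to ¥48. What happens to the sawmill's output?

Output falls from 11 to 10

MC = 108 - 36Q + 3Q^2; the shutdown threshold is min AVC = ¥27 (at Q = 9).
With P = ¥75 above the shutdown price, P = MC gives Q = 11.
At P = ¥48 ≥ min AVC, set P = MC: Q = 10. The firm stays open but cuts output.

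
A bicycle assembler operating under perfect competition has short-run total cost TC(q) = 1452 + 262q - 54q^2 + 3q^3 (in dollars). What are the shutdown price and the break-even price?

Shutdown price = min AVC. AVC = 262 - 54q + 3q^2, with vertex at q = 9 and minimum $19.
ATC = 1452/q + 262 - 54q + 3q^2. Setting dATC/dq = −1452/q^2 − 54 + 6q = 0 gives q = 11 (since 6·11^3 − 54·11^2 = 1452).
min ATC = 1452/11 + 262 − 54·11 + 3·11^2 = $163. That is the break-even price.
Between these two prices the firm operates at a loss; above $163 it earns a profit.

Shutdown price = $19; break-even price = $163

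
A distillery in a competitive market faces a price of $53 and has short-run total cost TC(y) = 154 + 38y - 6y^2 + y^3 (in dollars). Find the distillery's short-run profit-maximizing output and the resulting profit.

AVC = 38 - 6y + y^2 has its minimum $29 at y = 3; price $53 clears that bar, so the firm operates.
With MC = 38 - 12y + 3y^2, P = MC on the upward-sloping part at y* = 5.
TR = 53·5 = 265. TC = 154 + 165 = 319. Profit = 265 − 319 = -$54.
By producing, the firm covers all variable cost plus $100 of fixed cost; shutting down would lose the full $154.

Profit = -$54 at y = 5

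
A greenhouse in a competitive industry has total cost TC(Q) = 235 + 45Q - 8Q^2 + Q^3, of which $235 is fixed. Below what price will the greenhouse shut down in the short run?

$29 per unit

The shutdown price is the minimum of AVC. VC = 45Q - 8Q^2 + Q^3, so AVC = 45 - 8Q + Q^2.
dAVC/dQ = -8 + 2Q = 0 gives Q = 4. min AVC = 45 - 8·4 + 4^2 = 29.
For P < $29 the firm produces nothing.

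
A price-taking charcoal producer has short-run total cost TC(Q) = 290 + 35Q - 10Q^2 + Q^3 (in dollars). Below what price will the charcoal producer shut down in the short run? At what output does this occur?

The shutdown price is the minimum of AVC. VC = 35Q - 10Q^2 + Q^3, so AVC = 35 - 10Q + Q^2.
dAVC/dQ = -10 + 2Q = 0 gives Q = 5. min AVC = 35 - 10·5 + 5^2 = 10.
The firm shuts down for any P below $10.

$10 per unit, at Q = 5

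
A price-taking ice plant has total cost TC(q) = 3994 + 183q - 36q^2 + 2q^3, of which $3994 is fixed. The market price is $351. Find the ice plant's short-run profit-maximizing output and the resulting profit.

Profit = -$74 at q = 14

AVC = 183 - 36q + 2q^2; min AVC = $21 at q = 9. Since P = $351 ≥ min AVC, the firm produces.
MC = 183 - 72q + 6q^2. Setting P = MC and taking the root on the rising branch gives q* = 14.
TR = 351·14 = 4914. TC = 3994 + 994 = 4988. Profit = 4914 − 4988 = -$74.
Shutting down would mean losing the fixed cost of $3994, so operating at a loss of $74 is better by $3920.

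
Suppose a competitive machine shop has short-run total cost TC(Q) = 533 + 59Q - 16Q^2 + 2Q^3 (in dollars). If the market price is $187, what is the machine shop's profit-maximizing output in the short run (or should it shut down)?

From TC, MC = TC'(Q) = 59 - 32Q + 6Q^2 and AVC = VC/Q = 59 - 16Q + 2Q^2.
AVC is minimized where dAVC/dQ = -16 + 4Q = 0, at Q = 4; min AVC = 59 - 16·4 + 2·4^2 = $27.
P = $187 exceeds min AVC = $27, so the firm stays open.
Solving P = MC: -128 - 32Q + 6Q^2 = 0 ⇒ Q = -8/3 or 8. On the upward-sloping branch, Q* = 8.
Check: AVC at Q = 8 is $59 ≤ P, so revenue covers variable cost.
Profit = P·Q − TC = 187·8 − 1005 = $491.

Produce at Q = 8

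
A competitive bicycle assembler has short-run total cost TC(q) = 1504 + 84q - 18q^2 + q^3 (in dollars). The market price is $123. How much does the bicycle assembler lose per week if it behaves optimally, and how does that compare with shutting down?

AVC = 84 - 18q + q^2; min AVC = $3 at q = 9. Since P = $123 ≥ min AVC, the firm produces.
With MC = 84 - 36q + 3q^2, P = MC on the upward-sloping part at q* = 13.
TR = 123·13 = 1599. TC = 1504 + 247 = 1751. Profit = 1599 − 1751 = -$152.
By producing, the firm covers all variable cost plus $1352 of fixed cost; shutting down would lose the full $1504.

Profit = -$152 at q = 13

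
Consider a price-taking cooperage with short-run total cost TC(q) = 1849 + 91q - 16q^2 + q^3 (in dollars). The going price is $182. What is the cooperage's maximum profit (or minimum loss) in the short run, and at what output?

AVC = 91 - 16q + q^2 has its minimum $27 at q = 8; price $182 clears that bar, so the firm operates.
MC = 91 - 32q + 3q^2. Setting P = MC and taking the root on the rising branch gives q* = 13.
TR = 182·13 = 2366. TC = 1849 + 676 = 2525. Profit = 2366 − 2525 = -$159.
Shutting down would mean losing the fixed cost of $1849, so operating at a loss of $159 is better by $1690.

Profit = -$159 at q = 13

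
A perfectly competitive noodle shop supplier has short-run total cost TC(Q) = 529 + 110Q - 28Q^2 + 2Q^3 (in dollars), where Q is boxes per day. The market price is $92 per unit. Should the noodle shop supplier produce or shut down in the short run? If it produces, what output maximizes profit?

Strip out fixed cost: VC = 110Q - 28Q^2 + 2Q^3. Then AVC = 110 - 28Q + 2Q^2 and MC = 110 - 56Q + 6Q^2.
AVC is minimized where dAVC/dQ = -28 + 4Q = 0, at Q = 7; min AVC = 110 - 28·7 + 2·7^2 = $12.
Since P = $92 ≥ min AVC = $12, price covers variable cost and the firm should produce.
Set P = MC: 92 = 110 - 56Q + 6Q^2 → 18 - 56Q + 6Q^2 = 0. The roots are Q = 1/3 and Q = 9; the profit-maximizing output is on the rising part of MC, so Q* = 9.
Check: AVC at Q = 9 is $20 ≤ P, so revenue covers variable cost.
Profit = P·Q − TC = 92·9 − 709 = $119.

Produce at Q = 9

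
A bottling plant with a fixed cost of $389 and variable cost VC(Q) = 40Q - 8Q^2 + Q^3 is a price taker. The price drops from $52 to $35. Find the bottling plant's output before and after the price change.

Output falls from 6 to 5

AVC = 40 - 8Q + Q^2, minimized at Q = 4 where min AVC = $24. MC = 40 - 16Q + 3Q^2.
At P = $52 ≥ min AVC, set P = MC on the rising branch: Q = 6.
At P = $35 ≥ min AVC, set P = MC: Q = 5. The firm stays open but cuts output.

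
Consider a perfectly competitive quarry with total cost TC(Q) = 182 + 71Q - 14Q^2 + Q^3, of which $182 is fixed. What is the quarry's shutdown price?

The shutdown price is the minimum of AVC. VC = 71Q - 14Q^2 + Q^3, so AVC = 71 - 14Q + Q^2.
At the minimum of AVC, MC = AVC. MC = 71 - 28Q + 3Q^2; setting MC = AVC gives 2Q^2 - 14Q = 0, so Q = 7. min AVC = 22.
The firm shuts down for any P below $22.

$22 per unit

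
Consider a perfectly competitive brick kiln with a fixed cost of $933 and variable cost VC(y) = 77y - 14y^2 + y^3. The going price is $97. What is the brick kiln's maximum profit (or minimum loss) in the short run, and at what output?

Profit = -$333 at y = 10

AVC = 77 - 14y + y^2; min AVC = $28 at y = 7. Since P = $97 ≥ min AVC, the firm produces.
With MC = 77 - 28y + 3y^2, P = MC on the upward-sloping part at y* = 10.
TR = 97·10 = 970. TC = 933 + 370 = 1303. Profit = 970 − 1303 = -$333.
Shutting down would mean losing the fixed cost of $933, so operating at a loss of $333 is better by $600.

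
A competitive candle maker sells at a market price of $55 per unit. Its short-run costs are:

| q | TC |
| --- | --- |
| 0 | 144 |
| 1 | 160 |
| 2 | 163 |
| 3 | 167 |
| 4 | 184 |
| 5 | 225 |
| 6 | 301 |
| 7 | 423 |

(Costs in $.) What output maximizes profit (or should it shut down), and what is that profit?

q = 5; profit = $50

Profit at each row (π = 55q − TC): q=0: -144; q=1: -105; q=2: -53; q=3: -2; q=4: 36; q=5: 50; q=6: 29; q=7: -38.
Profit is maximized at q = 5. AVC there is 81/5 = $16.20 ≤ P, so producing beats shutting down (which would give -$144).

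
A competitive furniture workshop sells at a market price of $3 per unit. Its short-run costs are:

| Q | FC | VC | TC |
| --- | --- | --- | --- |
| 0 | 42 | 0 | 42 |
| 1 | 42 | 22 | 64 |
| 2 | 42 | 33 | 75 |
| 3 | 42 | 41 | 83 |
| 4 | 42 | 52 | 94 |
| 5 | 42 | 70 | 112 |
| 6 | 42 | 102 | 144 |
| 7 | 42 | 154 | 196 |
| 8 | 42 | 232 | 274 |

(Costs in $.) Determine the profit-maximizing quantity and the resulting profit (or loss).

Q = 0 (shut down); profit = -$42

Tabulate TR − TC: Q=0: -42; Q=1: -61; Q=2: -69; Q=3: -74; Q=4: -82; Q=5: -97; Q=6: -126; Q=7: -175; Q=8: -250.
Profit is highest at Q = 0. Equivalently, the lowest AVC in the table is 52/4 ≈ $13 at Q = 4, and P = $3 falls below it — price never covers variable cost, so the firm shuts down and loses only its fixed cost.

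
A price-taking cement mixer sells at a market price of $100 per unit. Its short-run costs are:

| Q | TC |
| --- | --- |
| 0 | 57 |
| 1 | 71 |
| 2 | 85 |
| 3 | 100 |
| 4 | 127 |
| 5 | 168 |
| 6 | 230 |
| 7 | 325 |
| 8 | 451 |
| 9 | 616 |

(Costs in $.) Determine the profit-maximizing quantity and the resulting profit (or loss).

Q = 7; profit = $375

Tabulate TR − TC: Q=0: -57; Q=1: 29; Q=2: 115; Q=3: 200; Q=4: 273; Q=5: 332; Q=6: 370; Q=7: 375; Q=8: 349; Q=9: 284.
Profit is maximized at Q = 7. AVC there is 268/7 = $38.29 ≤ P, so producing beats shutting down (which would give -$57).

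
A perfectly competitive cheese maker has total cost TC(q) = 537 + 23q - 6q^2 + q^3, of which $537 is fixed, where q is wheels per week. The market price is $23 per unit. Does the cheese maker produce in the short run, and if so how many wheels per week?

Produce at q = 4

From TC, MC = TC'(q) = 23 - 12q + 3q^2 and AVC = VC/q = 23 - 6q + q^2.
AVC hits its minimum where MC = AVC, at q = 3, giving min AVC = 23 - 6·3 + 3^2 = $14.
P = $23 exceeds min AVC = $14, so the firm stays open.
P = MC gives -12q + 3q^2 = 0, with roots 0 and 4. Take the larger (rising MC): q* = 4.
Check: AVC at q = 4 is $15 ≤ P, so revenue covers variable cost.
Profit = P·q − TC = 23·4 − 597 = -$505, a loss, but smaller than the $537 fixed cost the firm would lose by shutting down.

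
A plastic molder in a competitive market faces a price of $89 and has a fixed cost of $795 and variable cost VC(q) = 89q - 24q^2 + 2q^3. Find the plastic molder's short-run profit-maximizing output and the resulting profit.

AVC = 89 - 24q + 2q^2; min AVC = $17 at q = 6. Since P = $89 ≥ min AVC, the firm produces.
MC = 89 - 48q + 6q^2. Setting P = MC and taking the root on the rising branch gives q* = 8.
TR = 89·8 = 712. TC = 795 + 200 = 995. Profit = 712 − 995 = -$283.
That loss of $283 beats the $795 the firm would lose by shutting down; producing recovers $512 of fixed cost.

Profit = -$283 at q = 8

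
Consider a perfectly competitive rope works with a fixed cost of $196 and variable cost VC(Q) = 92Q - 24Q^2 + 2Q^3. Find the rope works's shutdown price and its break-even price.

AVC = 92 - 24Q + 2Q^2; minimized at Q = 6, giving min AVC = $20. That is the shutdown price.
ATC = 196/Q + 92 - 24Q + 2Q^2. Setting dATC/dQ = −196/Q^2 − 24 + 4Q = 0 gives Q = 7 (since 4·7^3 − 24·7^2 = 196).
min ATC = 196/7 + 92 − 24·7 + 2·7^2 = $50. That is the break-even price.
For $20 ≤ P < $50 the firm produces at a loss; below $20 it shuts down.

Shutdown price = $20; break-even price = $50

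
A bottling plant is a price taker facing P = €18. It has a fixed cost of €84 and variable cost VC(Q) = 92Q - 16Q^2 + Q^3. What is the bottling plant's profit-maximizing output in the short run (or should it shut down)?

Strip out fixed cost: VC = 92Q - 16Q^2 + Q^3. Then AVC = 92 - 16Q + Q^2 and MC = 92 - 32Q + 3Q^2.
AVC is minimized where dAVC/dQ = -16 + 2Q = 0, at Q = 8; min AVC = 92 - 16·8 + 8^2 = €28.
Since P = €18 < min AVC = €28, price fails to cover variable cost at any output.
Best response: produce nothing and absorb the €84 fixed cost.

Shut down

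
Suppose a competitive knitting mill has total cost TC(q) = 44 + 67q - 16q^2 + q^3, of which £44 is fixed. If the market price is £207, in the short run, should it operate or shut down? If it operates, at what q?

Produce at q = 14

Variable cost is VC = 67q - 16q^2 + q^3, so AVC = VC/q = 67 - 16q + q^2 and MC = dTC/dq = 67 - 32q + 3q^2.
The AVC parabola has its vertex at q = 16/2 = 8, where AVC = 67 - 16·8 + 8^2 = £3.
P = £207 exceeds min AVC = £3, so the firm stays open.
Set P = MC: 207 = 67 - 32q + 3q^2 → -140 - 32q + 3q^2 = 0. The roots are q = -10/3 and q = 14; the profit-maximizing output is on the rising part of MC, so q* = 14.
Check: AVC at q = 14 is £39 ≤ P, so revenue covers variable cost.
Profit = P·q − TC = 207·14 − 590 = £2308.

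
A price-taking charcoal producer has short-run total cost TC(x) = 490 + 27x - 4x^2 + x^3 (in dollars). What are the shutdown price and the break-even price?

AVC = 27 - 4x + x^2; minimized at x = 2, giving min AVC = $23. That is the shutdown price.
ATC = 490/x + 27 - 4x + x^2. Setting dATC/dx = −490/x^2 − 4 + 2x = 0 gives x = 7 (since 2·7^3 − 4·7^2 = 490).
min ATC = 490/7 + 27 − 4·7 + 7^2 = $118. That is the break-even price.
Between these two prices the firm operates at a loss; above $118 it earns a profit.

Shutdown price = $23; break-even price = $118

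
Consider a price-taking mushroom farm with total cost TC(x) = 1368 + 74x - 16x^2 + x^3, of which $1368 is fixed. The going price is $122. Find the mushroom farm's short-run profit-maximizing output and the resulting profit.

AVC = 74 - 16x + x^2; min AVC = $10 at x = 8. Since P = $122 ≥ min AVC, the firm produces.
MC = 74 - 32x + 3x^2. Setting P = MC and taking the root on the rising branch gives x* = 12.
TR = 122·12 = 1464. TC = 1368 + 312 = 1680. Profit = 1464 − 1680 = -$216.
By producing, the firm covers all variable cost plus $1152 of fixed cost; shutting down would lose the full $1368.

Profit = -$216 at x = 12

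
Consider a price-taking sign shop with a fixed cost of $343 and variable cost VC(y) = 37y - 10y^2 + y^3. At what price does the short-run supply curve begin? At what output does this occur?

The firm shuts down when price falls below the minimum of average variable cost. AVC = VC/y = 37 - 10y + y^2.
dAVC/dy = -10 + 2y = 0 gives y = 5. min AVC = 37 - 10·5 + 5^2 = 12.
So the shutdown price is $12.

$12 per unit, at y = 5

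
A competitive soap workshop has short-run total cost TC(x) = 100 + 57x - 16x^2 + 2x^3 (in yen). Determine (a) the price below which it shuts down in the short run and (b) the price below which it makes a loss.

Shutdown price = ¥25; break-even price = ¥47

AVC = 57 - 16x + 2x^2; minimized at x = 4, giving min AVC = ¥25. That is the shutdown price.
ATC = 100/x + 57 - 16x + 2x^2. Setting dATC/dx = −100/x^2 − 16 + 4x = 0 gives x = 5 (since 4·5^3 − 16·5^2 = 100).
min ATC = 100/5 + 57 − 16·5 + 2·5^2 = ¥47. That is the break-even price.
Between these two prices the firm operates at a loss; above ¥47 it earns a profit.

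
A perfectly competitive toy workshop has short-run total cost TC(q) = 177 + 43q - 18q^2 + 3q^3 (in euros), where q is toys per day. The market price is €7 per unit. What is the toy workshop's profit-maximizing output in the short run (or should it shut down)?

From TC, MC = TC'(q) = 43 - 36q + 9q^2 and AVC = VC/q = 43 - 18q + 3q^2.
AVC is minimized where dAVC/dq = -18 + 6q = 0, at q = 3; min AVC = 43 - 18·3 + 3·3^2 = €16.
P = €7 lies below min AVC = €16; no output level covers variable cost.
The firm minimizes its loss by shutting down and losing only its fixed cost of €177.

Shut down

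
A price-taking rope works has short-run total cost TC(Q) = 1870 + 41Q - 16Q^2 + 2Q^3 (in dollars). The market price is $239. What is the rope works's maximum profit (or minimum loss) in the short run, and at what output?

Profit = -$250 at Q = 9

AVC = 41 - 16Q + 2Q^2 has its minimum $9 at Q = 4; price $239 clears that bar, so the firm operates.
With MC = 41 - 32Q + 6Q^2, P = MC on the upward-sloping part at Q* = 9.
TR = 239·9 = 2151. TC = 1870 + 531 = 2401. Profit = 2151 − 2401 = -$250.
By producing, the firm covers all variable cost plus $1620 of fixed cost; shutting down would lose the full $1870.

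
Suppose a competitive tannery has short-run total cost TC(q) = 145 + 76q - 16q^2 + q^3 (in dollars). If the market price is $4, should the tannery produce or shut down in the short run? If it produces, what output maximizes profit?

Shut down

From TC, MC = TC'(q) = 76 - 32q + 3q^2 and AVC = VC/q = 76 - 16q + q^2.
The AVC parabola has its vertex at q = 16/2 = 8, where AVC = 76 - 16·8 + 8^2 = $12.
Since P = $4 < min AVC = $12, price fails to cover variable cost at any output.
Best response: produce nothing and absorb the $145 fixed cost.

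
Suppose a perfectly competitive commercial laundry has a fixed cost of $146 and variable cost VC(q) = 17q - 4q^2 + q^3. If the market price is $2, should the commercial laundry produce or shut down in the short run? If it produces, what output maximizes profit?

Strip out fixed cost: VC = 17q - 4q^2 + q^3. Then AVC = 17 - 4q + q^2 and MC = 17 - 8q + 3q^2.
The AVC parabola has its vertex at q = 4/2 = 2, where AVC = 17 - 4·2 + 2^2 = $13.
Since P = $2 < min AVC = $13, price fails to cover variable cost at any output.
Shutting down limits the loss to fixed cost, $146.

Shut down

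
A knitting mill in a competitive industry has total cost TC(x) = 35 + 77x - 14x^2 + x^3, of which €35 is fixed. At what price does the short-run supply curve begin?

The firm shuts down when price falls below the minimum of average variable cost. AVC = VC/x = 77 - 14x + x^2.
At the minimum of AVC, MC = AVC. MC = 77 - 28x + 3x^2; setting MC = AVC gives 2x^2 - 14x = 0, so x = 7. min AVC = 28.
The firm shuts down for any P below €28.

€28 per unit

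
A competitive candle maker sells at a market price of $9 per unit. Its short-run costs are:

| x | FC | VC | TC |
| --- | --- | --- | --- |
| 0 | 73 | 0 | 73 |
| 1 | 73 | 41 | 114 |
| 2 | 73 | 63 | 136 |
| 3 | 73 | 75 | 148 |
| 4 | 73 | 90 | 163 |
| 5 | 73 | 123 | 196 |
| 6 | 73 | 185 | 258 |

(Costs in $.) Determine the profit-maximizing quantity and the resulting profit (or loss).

Compute π = P·x − TC at each output: x=0: -73; x=1: -105; x=2: -118; x=3: -121; x=4: -127; x=5: -151; x=6: -204.
Profit is highest at x = 0. Equivalently, the lowest AVC in the table is 90/4 ≈ $22.50 at x = 4, and P = $9 falls below it — price never covers variable cost, so the firm shuts down and loses only its fixed cost.

x = 0 (shut down); profit = -$73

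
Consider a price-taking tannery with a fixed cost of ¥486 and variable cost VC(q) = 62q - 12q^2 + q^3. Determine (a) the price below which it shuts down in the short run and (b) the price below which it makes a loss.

Shutdown price = min AVC. AVC = 62 - 12q + q^2, with vertex at q = 6 and minimum ¥26.
ATC = 486/q + 62 - 12q + q^2. Setting dATC/dq = −486/q^2 − 12 + 2q = 0 gives q = 9 (since 2·9^3 − 12·9^2 = 486).
min ATC = 486/9 + 62 − 12·9 + 9^2 = ¥89. That is the break-even price.
Between these two prices the firm operates at a loss; above ¥89 it earns a profit.

Shutdown price = ¥26; break-even price = ¥89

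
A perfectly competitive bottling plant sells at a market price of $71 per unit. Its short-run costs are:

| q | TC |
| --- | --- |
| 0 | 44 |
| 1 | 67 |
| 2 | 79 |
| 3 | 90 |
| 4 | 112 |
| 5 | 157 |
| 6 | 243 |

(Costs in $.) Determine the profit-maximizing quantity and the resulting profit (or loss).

Profit at each row (π = 71q − TC): q=0: -44; q=1: 4; q=2: 63; q=3: 123; q=4: 172; q=5: 198; q=6: 183.
Profit is maximized at q = 5. AVC there is 113/5 = $22.60 ≤ P, so producing beats shutting down (which would give -$44).

q = 5; profit = $198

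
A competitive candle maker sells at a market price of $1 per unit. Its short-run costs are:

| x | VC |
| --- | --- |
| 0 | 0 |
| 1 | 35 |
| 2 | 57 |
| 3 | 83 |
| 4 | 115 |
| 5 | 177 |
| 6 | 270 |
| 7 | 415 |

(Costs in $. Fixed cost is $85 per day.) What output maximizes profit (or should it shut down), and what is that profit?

Compute π = P·x − TC at each output: x=0: -85; x=1: -119; x=2: -140; x=3: -165; x=4: -196; x=5: -257; x=6: -349; x=7: -493.
Profit is highest at x = 0. Equivalently, the lowest AVC in the table is 83/3 ≈ $27.67 at x = 3, and P = $1 falls below it — price never covers variable cost, so the firm shuts down and loses only its fixed cost.

x = 0 (shut down); profit = -$85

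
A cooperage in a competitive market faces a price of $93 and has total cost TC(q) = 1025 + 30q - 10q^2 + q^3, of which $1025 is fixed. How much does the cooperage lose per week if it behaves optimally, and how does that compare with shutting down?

Profit = -$377 at q = 9

AVC = 30 - 10q + q^2; min AVC = $5 at q = 5. Since P = $93 ≥ min AVC, the firm produces.
MC = 30 - 20q + 3q^2. Setting P = MC and taking the root on the rising branch gives q* = 9.
TR = 93·9 = 837. TC = 1025 + 189 = 1214. Profit = 837 − 1214 = -$377.
Shutting down would mean losing the fixed cost of $1025, so operating at a loss of $377 is better by $648.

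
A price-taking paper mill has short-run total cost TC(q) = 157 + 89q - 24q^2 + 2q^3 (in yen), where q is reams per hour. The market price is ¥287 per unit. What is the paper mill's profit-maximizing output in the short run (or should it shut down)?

From TC, MC = TC'(q) = 89 - 48q + 6q^2 and AVC = VC/q = 89 - 24q + 2q^2.
AVC hits its minimum where MC = AVC, at q = 6, giving min AVC = 89 - 24·6 + 2·6^2 = ¥17.
Since P = ¥287 ≥ min AVC = ¥17, price covers variable cost and the firm should produce.
Solving P = MC: -198 - 48q + 6q^2 = 0 ⇒ q = -3 or 11. On the upward-sloping branch, q* = 11.
Check: AVC at q = 11 is ¥67 ≤ P, so revenue covers variable cost.
Profit = P·q − TC = 287·11 − 894 = ¥2263.

Produce at q = 11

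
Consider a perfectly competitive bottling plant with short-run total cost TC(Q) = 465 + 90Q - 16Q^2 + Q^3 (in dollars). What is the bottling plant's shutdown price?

$26 per unit

Short-run supply begins at min AVC. From VC = 90Q - 16Q^2 + Q^3, AVC = 90 - 16Q + Q^2.
dAVC/dQ = -16 + 2Q = 0 gives Q = 8. min AVC = 90 - 16·8 + 8^2 = 26.
So the shutdown price is $26.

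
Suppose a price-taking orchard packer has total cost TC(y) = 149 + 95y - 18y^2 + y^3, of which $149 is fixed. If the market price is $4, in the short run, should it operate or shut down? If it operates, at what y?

From TC, MC = TC'(y) = 95 - 36y + 3y^2 and AVC = VC/y = 95 - 18y + y^2.
The AVC parabola has its vertex at y = 18/2 = 9, where AVC = 95 - 18·9 + 9^2 = $14.
With P < min AVC ($4 < $14), every unit sold adds to the loss.
The firm minimizes its loss by shutting down and losing only its fixed cost of $149.

Shut down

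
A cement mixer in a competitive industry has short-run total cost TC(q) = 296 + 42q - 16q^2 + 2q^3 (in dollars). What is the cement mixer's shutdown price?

The firm shuts down when price falls below the minimum of average variable cost. AVC = VC/q = 42 - 16q + 2q^2.
dAVC/dq = -16 + 4q = 0 gives q = 4. min AVC = 42 - 16·4 + 2·4^2 = 10.
For P < $10 the firm produces nothing.

$10 per unit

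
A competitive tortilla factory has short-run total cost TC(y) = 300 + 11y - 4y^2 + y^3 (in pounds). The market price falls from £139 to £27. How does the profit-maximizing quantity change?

MC = 11 - 8y + 3y^2; the shutdown threshold is min AVC = £7 (at y = 2).
At P = £139 ≥ min AVC, set P = MC on the rising branch: y = 8.
At P = £27 ≥ min AVC, set P = MC: y = 4. The firm stays open but cuts output.

Output falls from 8 to 4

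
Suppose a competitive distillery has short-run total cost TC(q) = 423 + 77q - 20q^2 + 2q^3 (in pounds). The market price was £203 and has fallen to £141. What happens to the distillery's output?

AVC = 77 - 20q + 2q^2, minimized at q = 5 where min AVC = £27. MC = 77 - 40q + 6q^2.
With P = £203 above the shutdown price, P = MC gives q = 9.
At P = £141 ≥ min AVC, set P = MC: q = 8. The firm stays open but cuts output.

Output falls from 9 to 8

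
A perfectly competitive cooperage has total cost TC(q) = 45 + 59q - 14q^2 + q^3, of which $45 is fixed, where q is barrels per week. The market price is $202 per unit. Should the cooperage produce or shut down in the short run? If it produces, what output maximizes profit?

From TC, MC = TC'(q) = 59 - 28q + 3q^2 and AVC = VC/q = 59 - 14q + q^2.
The AVC parabola has its vertex at q = 14/2 = 7, where AVC = 59 - 14·7 + 7^2 = $10.
Because $202 ≥ $10, revenue can cover variable cost; the firm operates.
Solving P = MC: -143 - 28q + 3q^2 = 0 ⇒ q = -11/3 or 13. On the upward-sloping branch, q* = 13.
Check: AVC at q = 13 is $46 ≤ P, so revenue covers variable cost.
Profit = P·q − TC = 202·13 − 643 = $1983.

Produce at q = 13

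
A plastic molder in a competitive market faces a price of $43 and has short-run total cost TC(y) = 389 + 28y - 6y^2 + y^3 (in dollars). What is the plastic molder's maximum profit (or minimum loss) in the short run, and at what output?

Profit = -$289 at y = 5

AVC = 28 - 6y + y^2; min AVC = $19 at y = 3. Since P = $43 ≥ min AVC, the firm produces.
MC = 28 - 12y + 3y^2. Setting P = MC and taking the root on the rising branch gives y* = 5.
TR = 43·5 = 215. TC = 389 + 115 = 504. Profit = 215 − 504 = -$289.
By producing, the firm covers all variable cost plus $100 of fixed cost; shutting down would lose the full $389.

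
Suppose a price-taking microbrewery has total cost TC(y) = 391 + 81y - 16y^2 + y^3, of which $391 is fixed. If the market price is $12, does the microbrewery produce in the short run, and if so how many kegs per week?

Shut down

Variable cost is VC = 81y - 16y^2 + y^3, so AVC = VC/y = 81 - 16y + y^2 and MC = dTC/dy = 81 - 32y + 3y^2.
AVC hits its minimum where MC = AVC, at y = 8, giving min AVC = 81 - 16·8 + 8^2 = $17.
Since P = $12 < min AVC = $17, price fails to cover variable cost at any output.
The firm minimizes its loss by shutting down and losing only its fixed cost of $391.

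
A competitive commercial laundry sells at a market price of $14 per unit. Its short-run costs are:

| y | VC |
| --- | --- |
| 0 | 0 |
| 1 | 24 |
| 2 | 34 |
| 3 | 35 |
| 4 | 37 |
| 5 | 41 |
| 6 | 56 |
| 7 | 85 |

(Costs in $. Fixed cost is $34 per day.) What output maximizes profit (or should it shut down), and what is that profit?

y = 5; profit = -$5

Profit at each row (π = 14y − TC): y=0: -34; y=1: -44; y=2: -40; y=3: -27; y=4: -15; y=5: -5; y=6: -6; y=7: -21.
Profit is maximized at y = 5. AVC there is 41/5 = $8.20 ≤ P, so producing beats shutting down (which would give -$34).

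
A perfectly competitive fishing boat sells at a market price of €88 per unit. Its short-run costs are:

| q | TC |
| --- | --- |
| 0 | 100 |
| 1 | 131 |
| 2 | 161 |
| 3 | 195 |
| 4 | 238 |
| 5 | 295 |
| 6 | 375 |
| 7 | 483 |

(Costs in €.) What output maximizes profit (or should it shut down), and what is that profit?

Profit at each row (π = 88q − TC): q=0: -100; q=1: -43; q=2: 15; q=3: 69; q=4: 114; q=5: 145; q=6: 153; q=7: 133.
Profit is maximized at q = 6. AVC there is 275/6 = €45.83 ≤ P, so producing beats shutting down (which would give -€100).

q = 6; profit = €153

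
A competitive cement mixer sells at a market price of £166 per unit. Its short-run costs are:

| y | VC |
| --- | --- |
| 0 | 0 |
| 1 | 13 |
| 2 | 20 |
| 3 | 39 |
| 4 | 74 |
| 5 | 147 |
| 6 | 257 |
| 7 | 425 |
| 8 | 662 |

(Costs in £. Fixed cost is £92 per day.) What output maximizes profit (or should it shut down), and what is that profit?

y = 6; profit = £647

Compute π = P·y − TC at each output: y=0: -92; y=1: 61; y=2: 220; y=3: 367; y=4: 498; y=5: 591; y=6: 647; y=7: 645; y=8: 574.
Profit is maximized at y = 6. AVC there is 257/6 = £42.83 ≤ P, so producing beats shutting down (which would give -£92).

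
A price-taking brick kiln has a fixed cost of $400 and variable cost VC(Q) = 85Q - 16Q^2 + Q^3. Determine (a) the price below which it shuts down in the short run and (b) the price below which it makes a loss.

Shutdown price = $21; break-even price = $65

AVC = 85 - 16Q + Q^2; minimized at Q = 8, giving min AVC = $21. That is the shutdown price.
ATC = 400/Q + 85 - 16Q + Q^2. Setting dATC/dQ = −400/Q^2 − 16 + 2Q = 0 gives Q = 10 (since 2·10^3 − 16·10^2 = 400).
min ATC = 400/10 + 85 − 16·10 + 10^2 = $65. That is the break-even price.
For $21 ≤ P < $65 the firm produces at a loss; below $21 it shuts down.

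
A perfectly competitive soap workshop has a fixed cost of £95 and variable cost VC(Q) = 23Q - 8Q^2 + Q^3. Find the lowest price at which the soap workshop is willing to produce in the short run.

£7 per unit

The shutdown price is the minimum of AVC. VC = 23Q - 8Q^2 + Q^3, so AVC = 23 - 8Q + Q^2.
dAVC/dQ = -8 + 2Q = 0 gives Q = 4. min AVC = 23 - 8·4 + 4^2 = 7.
So the shutdown price is £7.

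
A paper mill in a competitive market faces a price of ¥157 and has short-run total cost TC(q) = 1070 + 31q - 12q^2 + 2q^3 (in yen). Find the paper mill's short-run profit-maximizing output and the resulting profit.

AVC = 31 - 12q + 2q^2 has its minimum ¥13 at q = 3; price ¥157 clears that bar, so the firm operates.
With MC = 31 - 24q + 6q^2, P = MC on the upward-sloping part at q* = 7.
TR = 157·7 = 1099. TC = 1070 + 315 = 1385. Profit = 1099 − 1385 = -¥286.
That loss of ¥286 beats the ¥1070 the firm would lose by shutting down; producing recovers ¥784 of fixed cost.

Profit = -¥286 at q = 7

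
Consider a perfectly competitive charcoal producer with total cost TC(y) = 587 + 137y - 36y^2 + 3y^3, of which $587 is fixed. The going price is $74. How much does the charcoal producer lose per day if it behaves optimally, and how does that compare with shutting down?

Profit = -$293 at y = 7

AVC = 137 - 36y + 3y^2 has its minimum $29 at y = 6; price $74 clears that bar, so the firm operates.
With MC = 137 - 72y + 9y^2, P = MC on the upward-sloping part at y* = 7.
TR = 74·7 = 518. TC = 587 + 224 = 811. Profit = 518 − 811 = -$293.
That loss of $293 beats the $587 the firm would lose by shutting down; producing recovers $294 of fixed cost.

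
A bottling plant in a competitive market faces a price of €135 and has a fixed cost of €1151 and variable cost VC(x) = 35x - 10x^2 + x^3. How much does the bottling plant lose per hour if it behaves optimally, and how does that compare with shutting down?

AVC = 35 - 10x + x^2 has its minimum €10 at x = 5; price €135 clears that bar, so the firm operates.
MC = 35 - 20x + 3x^2. Setting P = MC and taking the root on the rising branch gives x* = 10.
TR = 135·10 = 1350. TC = 1151 + 350 = 1501. Profit = 1350 − 1501 = -€151.
Shutting down would mean losing the fixed cost of €1151, so operating at a loss of €151 is better by €1000.

Profit = -€151 at x = 10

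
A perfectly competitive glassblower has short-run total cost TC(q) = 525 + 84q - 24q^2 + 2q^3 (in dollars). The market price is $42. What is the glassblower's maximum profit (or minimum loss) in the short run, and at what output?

Profit = -$329 at q = 7

AVC = 84 - 24q + 2q^2; min AVC = $12 at q = 6. Since P = $42 ≥ min AVC, the firm produces.
With MC = 84 - 48q + 6q^2, P = MC on the upward-sloping part at q* = 7.
TR = 42·7 = 294. TC = 525 + 98 = 623. Profit = 294 − 623 = -$329.
Shutting down would mean losing the fixed cost of $525, so operating at a loss of $329 is better by $196.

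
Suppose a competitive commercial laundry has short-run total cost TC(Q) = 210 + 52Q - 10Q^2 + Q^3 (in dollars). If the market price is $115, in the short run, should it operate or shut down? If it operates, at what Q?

Variable cost is VC = 52Q - 10Q^2 + Q^3, so AVC = VC/Q = 52 - 10Q + Q^2 and MC = dTC/dQ = 52 - 20Q + 3Q^2.
The AVC parabola has its vertex at Q = 10/2 = 5, where AVC = 52 - 10·5 + 5^2 = $27.
P = $115 exceeds min AVC = $27, so the firm stays open.
P = MC gives -63 - 20Q + 3Q^2 = 0, with roots -7/3 and 9. Take the larger (rising MC): Q* = 9.
Check: AVC at Q = 9 is $43 ≤ P, so revenue covers variable cost.
Profit = P·Q − TC = 115·9 − 597 = $438.

Produce at Q = 9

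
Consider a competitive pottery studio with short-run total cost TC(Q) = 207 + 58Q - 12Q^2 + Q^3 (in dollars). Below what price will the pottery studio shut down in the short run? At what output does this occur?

$22 per unit, at Q = 6

The shutdown price is the minimum of AVC. VC = 58Q - 12Q^2 + Q^3, so AVC = 58 - 12Q + Q^2.
dAVC/dQ = -12 + 2Q = 0 gives Q = 6. min AVC = 58 - 12·6 + 6^2 = 22.
For P < $22 the firm produces nothing.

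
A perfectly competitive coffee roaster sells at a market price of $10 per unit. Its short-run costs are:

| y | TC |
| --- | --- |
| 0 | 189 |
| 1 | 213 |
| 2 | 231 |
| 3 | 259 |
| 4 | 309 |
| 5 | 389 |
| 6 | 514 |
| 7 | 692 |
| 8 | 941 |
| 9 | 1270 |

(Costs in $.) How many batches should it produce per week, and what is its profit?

y = 0 (shut down); profit = -$189

Profit at each row (π = 10y − TC): y=0: -189; y=1: -203; y=2: -211; y=3: -229; y=4: -269; y=5: -339; y=6: -454; y=7: -622; y=8: -861; y=9: -1180.
Profit is highest at y = 0. Equivalently, the lowest AVC in the table is 42/2 ≈ $21 at y = 2, and P = $10 falls below it — price never covers variable cost, so the firm shuts down and loses only its fixed cost.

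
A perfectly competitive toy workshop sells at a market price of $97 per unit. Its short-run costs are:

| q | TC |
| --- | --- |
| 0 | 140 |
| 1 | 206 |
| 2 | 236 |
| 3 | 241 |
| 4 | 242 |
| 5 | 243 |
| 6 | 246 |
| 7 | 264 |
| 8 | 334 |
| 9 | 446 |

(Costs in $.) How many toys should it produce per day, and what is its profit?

Compute π = P·q − TC at each output: q=0: -140; q=1: -109; q=2: -42; q=3: 50; q=4: 146; q=5: 242; q=6: 336; q=7: 415; q=8: 442; q=9: 427.
Profit is maximized at q = 8. AVC there is 194/8 = $24.25 ≤ P, so producing beats shutting down (which would give -$140).

q = 8; profit = $442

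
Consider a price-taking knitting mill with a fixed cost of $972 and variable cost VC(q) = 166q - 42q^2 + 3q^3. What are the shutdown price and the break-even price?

Shutdown price = $19; break-even price = $139

AVC = 166 - 42q + 3q^2; minimized at q = 7, giving min AVC = $19. That is the shutdown price.
ATC = 972/q + 166 - 42q + 3q^2. Setting dATC/dq = −972/q^2 − 42 + 6q = 0 gives q = 9 (since 6·9^3 − 42·9^2 = 972).
min ATC = 972/9 + 166 − 42·9 + 3·9^2 = $139. That is the break-even price.
Between these two prices the firm operates at a loss; above $139 it earns a profit.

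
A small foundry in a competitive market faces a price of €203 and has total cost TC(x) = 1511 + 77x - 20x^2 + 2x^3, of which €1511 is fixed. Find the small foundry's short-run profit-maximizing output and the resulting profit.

AVC = 77 - 20x + 2x^2; min AVC = €27 at x = 5. Since P = €203 ≥ min AVC, the firm produces.
With MC = 77 - 40x + 6x^2, P = MC on the upward-sloping part at x* = 9.
TR = 203·9 = 1827. TC = 1511 + 531 = 2042. Profit = 1827 − 2042 = -€215.
By producing, the firm covers all variable cost plus €1296 of fixed cost; shutting down would lose the full €1511.

Profit = -€215 at x = 9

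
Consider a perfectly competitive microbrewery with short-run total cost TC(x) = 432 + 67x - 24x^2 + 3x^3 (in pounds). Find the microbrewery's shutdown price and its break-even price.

AVC = 67 - 24x + 3x^2; minimized at x = 4, giving min AVC = £19. That is the shutdown price.
ATC = 432/x + 67 - 24x + 3x^2. Setting dATC/dx = −432/x^2 − 24 + 6x = 0 gives x = 6 (since 6·6^3 − 24·6^2 = 432).
min ATC = 432/6 + 67 − 24·6 + 3·6^2 = £103. That is the break-even price.
Between these two prices the firm operates at a loss; above £103 it earns a profit.

Shutdown price = £19; break-even price = £103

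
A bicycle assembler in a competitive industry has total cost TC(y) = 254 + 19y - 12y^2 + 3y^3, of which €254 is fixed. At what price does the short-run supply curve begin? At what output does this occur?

€7 per unit, at y = 2

Short-run supply begins at min AVC. From VC = 19y - 12y^2 + 3y^3, AVC = 19 - 12y + 3y^2.
dAVC/dy = -12 + 6y = 0 gives y = 2. min AVC = 19 - 12·2 + 3·2^2 = 7.
For P < €7 the firm produces nothing.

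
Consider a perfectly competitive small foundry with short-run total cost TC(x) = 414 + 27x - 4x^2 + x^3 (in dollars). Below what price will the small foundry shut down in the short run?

Short-run supply begins at min AVC. From VC = 27x - 4x^2 + x^3, AVC = 27 - 4x + x^2.
At the minimum of AVC, MC = AVC. MC = 27 - 8x + 3x^2; setting MC = AVC gives 2x^2 - 4x = 0, so x = 2. min AVC = 23.
So the shutdown price is $23.

$23 per unit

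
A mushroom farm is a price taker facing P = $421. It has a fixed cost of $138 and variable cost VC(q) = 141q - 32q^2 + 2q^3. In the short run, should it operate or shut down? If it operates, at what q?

Produce at q = 14

Variable cost is VC = 141q - 32q^2 + 2q^3, so AVC = VC/q = 141 - 32q + 2q^2 and MC = dTC/dq = 141 - 64q + 6q^2.
AVC is minimized where dAVC/dq = -32 + 4q = 0, at q = 8; min AVC = 141 - 32·8 + 2·8^2 = $13.
Because $421 ≥ $13, revenue can cover variable cost; the firm operates.
Solving P = MC: -280 - 64q + 6q^2 = 0 ⇒ q = -10/3 or 14. On the upward-sloping branch, q* = 14.
Check: AVC at q = 14 is $85 ≤ P, so revenue covers variable cost.
Profit = P·q − TC = 421·14 − 1328 = $4566.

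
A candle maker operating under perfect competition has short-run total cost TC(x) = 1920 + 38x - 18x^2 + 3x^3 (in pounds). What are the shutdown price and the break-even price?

Shutdown price = £11; break-even price = £326

Shutdown price = min AVC. AVC = 38 - 18x + 3x^2, with vertex at x = 3 and minimum £11.
ATC = 1920/x + 38 - 18x + 3x^2. Setting dATC/dx = −1920/x^2 − 18 + 6x = 0 gives x = 8 (since 6·8^3 − 18·8^2 = 1920).
min ATC = 1920/8 + 38 − 18·8 + 3·8^2 = £326. That is the break-even price.
Between these two prices the firm operates at a loss; above £326 it earns a profit.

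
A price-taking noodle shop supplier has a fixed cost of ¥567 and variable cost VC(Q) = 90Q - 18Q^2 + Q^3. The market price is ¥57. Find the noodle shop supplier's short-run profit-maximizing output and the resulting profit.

Profit = -¥83 at Q = 11

AVC = 90 - 18Q + Q^2; min AVC = ¥9 at Q = 9. Since P = ¥57 ≥ min AVC, the firm produces.
MC = 90 - 36Q + 3Q^2. Setting P = MC and taking the root on the rising branch gives Q* = 11.
TR = 57·11 = 627. TC = 567 + 143 = 710. Profit = 627 − 710 = -¥83.
Shutting down would mean losing the fixed cost of ¥567, so operating at a loss of ¥83 is better by ¥484.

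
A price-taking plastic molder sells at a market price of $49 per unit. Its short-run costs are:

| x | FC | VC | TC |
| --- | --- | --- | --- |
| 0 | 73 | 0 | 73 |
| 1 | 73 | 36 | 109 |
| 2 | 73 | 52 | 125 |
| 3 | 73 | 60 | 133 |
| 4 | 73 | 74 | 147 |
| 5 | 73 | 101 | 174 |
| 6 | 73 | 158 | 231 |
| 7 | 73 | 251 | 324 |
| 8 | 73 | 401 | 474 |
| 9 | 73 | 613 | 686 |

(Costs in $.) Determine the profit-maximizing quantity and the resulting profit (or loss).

x = 5; profit = $71

Compute π = P·x − TC at each output: x=0: -73; x=1: -60; x=2: -27; x=3: 14; x=4: 49; x=5: 71; x=6: 63; x=7: 19; x=8: -82; x=9: -245.
Profit is maximized at x = 5. AVC there is 101/5 = $20.20 ≤ P, so producing beats shutting down (which would give -$73).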